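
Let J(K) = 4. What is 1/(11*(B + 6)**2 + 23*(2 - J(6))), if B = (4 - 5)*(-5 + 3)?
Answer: 1/658 ≈ 0.0015198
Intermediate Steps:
B = 2 (B = -1*(-2) = 2)
1/(11*(B + 6)**2 + 23*(2 - J(6))) = 1/(11*(2 + 6)**2 + 23*(2 - 1*4)) = 1/(11*8**2 + 23*(2 - 4)) = 1/(11*64 + 23*(-2)) = 1/(704 - 46) = 1/658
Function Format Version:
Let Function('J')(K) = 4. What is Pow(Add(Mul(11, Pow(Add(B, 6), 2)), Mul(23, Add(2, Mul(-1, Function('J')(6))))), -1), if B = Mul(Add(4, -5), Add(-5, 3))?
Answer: Rational(1, 658) ≈ 0.0015198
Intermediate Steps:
B = 2 (B = Mul(-1, -2) = 2)
Pow(Add(Mul(11, Pow(Add(B, 6), 2)), Mul(23, Add(2, Mul(-1, Function('J')(6))))), -1) = Pow(Add(Mul(11, Pow(Add(2, 6), 2)), Mul(23, Add(2, Mul(-1, 4)))), -1) = Pow(Add(Mul(11, Pow(8, 2)), Mul(23, Add(2, -4))), -1) = Pow(Add(Mul(11, 64), Mul(23, -2)), -1) = Pow(Add(704, -46), -1) = Pow(658, -1) = Rational(1, 658)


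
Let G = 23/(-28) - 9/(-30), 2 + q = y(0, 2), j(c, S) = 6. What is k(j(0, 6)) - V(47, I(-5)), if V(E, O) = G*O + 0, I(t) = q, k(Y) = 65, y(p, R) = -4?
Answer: 4331/70 ≈ 61.871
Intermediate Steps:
q = -6 (q = -2 - 4 = -6)
I(t) = -6
G = -73/140 (G = 23*(-1/28) - 9*(-1/30) = -23/28 + 3/10 = -73/140 ≈ -0.52143)
V(E, O) = -73*O/140 (V(E, O) = -73*O/140 + 0 = -73*O/140)
k(j(0, 6)) - V(47, I(-5)) = 65 - (-73)*(-6)/140 = 65 - 1*219/70 = 65 - 219/70 = 4331/70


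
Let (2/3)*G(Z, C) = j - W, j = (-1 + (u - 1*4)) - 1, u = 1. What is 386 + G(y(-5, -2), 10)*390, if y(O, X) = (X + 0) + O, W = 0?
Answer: -2539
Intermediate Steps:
y(O, X) = O + X (y(O, X) = X + O = O + X)
j = -5 (j = (-1 + (1 - 1*4)) - 1 = (-1 + (1 - 4)) - 1 = (-1 - 3) - 1 = -4 - 1 = -5)
G(Z, C) = -15/2 (G(Z, C) = 3*(-5 - 1*0)/2 = 3*(-5 + 0)/2 = (3/2)*(-5) = -15/2)
386 + G(y(-5, -2), 10)*390 = 386 - 15/2*390 = 386 - 2925 = -2539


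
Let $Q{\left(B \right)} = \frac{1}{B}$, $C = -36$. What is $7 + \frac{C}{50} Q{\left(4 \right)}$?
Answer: $\frac{341}{50} \approx 6.82$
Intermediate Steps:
$7 + \frac{C}{50} Q{\left(4 \right)} = 7 + \frac{\left(-36\right) \frac{1}{50}}{4} = 7 + \left(-36\right) \frac{1}{50} \cdot \frac{1}{4} = 7 - \frac{9}{50} = \frac{341}{50}$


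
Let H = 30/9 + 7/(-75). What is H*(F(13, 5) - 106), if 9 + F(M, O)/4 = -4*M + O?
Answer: -5346/5 ≈ -1069.2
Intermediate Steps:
F(M, O) = -36 - 16*M + 4*O (F(M, O) = -36 + 4*(-4*M + O) = -36 + 4*(O - 4*M) = -36 + (-16*M + 4*O) = -36 - 16*M + 4*O)
H = 81/25 (H = 30*(⅑) + 7*(-1/75) = 10/3 - 7/75 = 81/25 ≈ 3.2400)
H*(F(13, 5) - 106) = 81*((-36 - 16*13 + 4*5) - 106)/25 = 81*((-36 - 208 + 20) - 106)/25 = 81*(-224 - 106)/25 = (81/25)*(-330) = -5346/5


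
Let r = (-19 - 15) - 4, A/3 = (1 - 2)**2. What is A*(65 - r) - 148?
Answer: 161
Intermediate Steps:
A = 3 (A = 3*(1 - 2)**2 = 3*(-1)**2 = 3*1 = 3)
r = -38 (r = -34 - 4 = -38)
A*(65 - r) - 148 = 3*(65 - 1*(-38)) - 148 = 3*(65 + 38) - 148 = 3*103 - 148 = 309 - 148 = 161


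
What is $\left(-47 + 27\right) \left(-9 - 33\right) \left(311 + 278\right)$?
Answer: $494760$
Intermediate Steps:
$\left(-47 + 27\right) \left(-9 - 33\right) \left(311 + 278\right) = \left(-20\right) \left(-42\right) 589 = 840 \cdot 589 = 494760$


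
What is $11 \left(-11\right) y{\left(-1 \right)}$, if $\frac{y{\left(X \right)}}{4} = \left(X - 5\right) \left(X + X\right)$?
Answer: $-5808$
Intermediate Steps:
$y{\left(X \right)} = 8 X \left(-5 + X\right)$ ($y{\left(X \right)} = 4 \left(X - 5\right) \left(X + X\right) = 4 \left(-5 + X\right) 2 X = 4 \cdot 2 X \left(-5 + X\right) = 8 X \left(-5 + X\right)$)
$11 \left(-11\right) y{\left(-1 \right)} = 11 \left(-11\right) 8 \left(-1\right) \left(-5 - 1\right) = - 121 \cdot 8 \left(-1\right) \left(-6\right) = \left(-121\right) 48 = -5808$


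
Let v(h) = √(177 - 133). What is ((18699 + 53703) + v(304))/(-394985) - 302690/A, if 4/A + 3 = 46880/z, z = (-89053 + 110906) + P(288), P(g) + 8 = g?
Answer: 1166823190232243/17484406010 - 2*√11/394985 ≈ 66735.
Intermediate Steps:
v(h) = 2*√11 (v(h) = √44 = 2*√11)
P(g) = -8 + g
z = 22133 (z = (-89053 + 110906) + (-8 + 288) = 21853 + 280 = 22133)
A = -88532/19519 (A = 4/(-3 + 46880/22133) = 4/(-19519/22133) = 4*(-22133/19519) = -88532/19519 ≈ -4.5357)
((18699 + 53703) + v(304))/(-394985) - 302690/A = ((18699 + 53703) + 2*√11)/(-394985) - 302690/(-88532/19519) = (72402 + 2*√11)*(-1/394985) - 302690*(-19519/88532) = (-72402/394985 - 2*√11/394985) + 2954103055/44266 = 1166823190232243/17484406010 - 2*√11/394985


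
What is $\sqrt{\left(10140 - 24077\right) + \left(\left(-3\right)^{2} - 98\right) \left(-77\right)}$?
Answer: $2 i \sqrt{1771} \approx 84.167 i$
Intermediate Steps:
$\sqrt{\left(10140 - 24077\right) + \left(\left(-3\right)^{2} - 98\right) \left(-77\right)} = \sqrt{-13937 + \left(9 - 98\right) \left(-77\right)} = \sqrt{-13937 - -6853} = \sqrt{-13937 + 6853} = \sqrt{-7084} = 2 i \sqrt{1771}$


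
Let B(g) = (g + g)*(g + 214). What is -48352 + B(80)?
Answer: -1312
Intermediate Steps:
B(g) = 2*g*(214 + g) (B(g) = (2*g)*(214 + g) = 2*g*(214 + g))
-48352 + B(80) = -48352 + 2*80*(214 + 80) = -48352 + 2*80*294 = -48352 + 47040 = -1312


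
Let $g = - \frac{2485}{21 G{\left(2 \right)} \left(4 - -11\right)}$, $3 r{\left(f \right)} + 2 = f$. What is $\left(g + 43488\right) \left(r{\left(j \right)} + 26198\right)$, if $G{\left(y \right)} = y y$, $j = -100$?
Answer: $\frac{10239915877}{9} \approx 1.1378 \cdot 10^{9}$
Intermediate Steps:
$G{\left(y \right)} = y^{2}$
$r{\left(f \right)} = - \frac{2}{3} + \frac{f}{3}$
$g = - \frac{71}{36}$ ($g = - \frac{2485}{21 \cdot 2^{2} \left(4 - -11\right)} = - \frac{2485}{21 \cdot 4 \left(4 + 11\right)} = - \frac{2485}{84 \cdot 15} = - \frac{2485}{1260} = \left(-2485\right) \frac{1}{1260} = - \frac{71}{36} \approx -1.9722$)
$\left(g + 43488\right) \left(r{\left(j \right)} + 26198\right) = \left(- \frac{71}{36} + 43488\right) \left(\left(- \frac{2}{3} + \frac{1}{3} \left(-100\right)\right) + 26198\right) = \frac{1565497 \left(\left(- \frac{2}{3} - \frac{100}{3}\right) + 26198\right)}{36} = \frac{1565497 \left(-34 + 26198\right)}{36} = \frac{1565497}{36} \cdot 26164 = \frac{10239915877}{9}$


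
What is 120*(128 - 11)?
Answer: 14040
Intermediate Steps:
120*(128 - 11) = 120*117 = 14040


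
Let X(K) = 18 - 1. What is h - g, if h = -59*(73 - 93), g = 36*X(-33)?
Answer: 568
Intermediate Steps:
X(K) = 17
g = 612 (g = 36*17 = 612)
h = 1180 (h = -59*(-20) = 1180)
h - g = 1180 - 1*612 = 1180 - 612 = 568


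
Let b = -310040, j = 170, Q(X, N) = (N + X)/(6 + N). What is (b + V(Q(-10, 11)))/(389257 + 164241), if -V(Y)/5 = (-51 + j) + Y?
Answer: -2640400/4704733 ≈ -0.56122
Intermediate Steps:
Q(X, N) = (N + X)/(6 + N)
V(Y) = -595 - 5*Y (V(Y) = -5*((-51 + 170) + Y) = -5*(119 + Y) = -595 - 5*Y)
(b + V(Q(-10, 11)))/(389257 + 164241) = (-310040 + (-595 - 5*(11 - 10)/(6 + 11)))/(389257 + 164241) = (-310040 + (-595 - 5/17))/553498 = (-310040 + (-595 - 5/17))*(1/553498) = (-310040 - 10120/17)*(1/553498) = -5280800/17*1/553498 = -2640400/4704733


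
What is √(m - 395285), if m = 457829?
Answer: 4*√3909 ≈ 250.09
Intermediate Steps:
√(m - 395285) = √(457829 - 395285) = √62544 = 4*√3909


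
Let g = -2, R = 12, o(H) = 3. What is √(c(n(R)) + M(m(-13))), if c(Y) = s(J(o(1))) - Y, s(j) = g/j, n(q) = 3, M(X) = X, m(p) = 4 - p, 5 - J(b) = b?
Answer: √13 ≈ 3.6056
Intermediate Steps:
J(b) = 5 - b
s(j) = -2/j
c(Y) = -1 - Y (c(Y) = -2/(5 - 1*3) - Y = -2/(5 - 3) - Y = -2/2 - Y = -2*½ - Y = -1 - Y)
√(c(n(R)) + M(m(-13))) = √((-1 - 1*3) + (4 - 1*(-13))) = √((-1 - 3) + (4 + 13)) = √(-4 + 17) = √13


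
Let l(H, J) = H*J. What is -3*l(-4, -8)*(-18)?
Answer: 1728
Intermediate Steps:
-3*l(-4, -8)*(-18) = -(-12)*(-8)*(-18) = -3*32*(-18) = -96*(-18) = 1728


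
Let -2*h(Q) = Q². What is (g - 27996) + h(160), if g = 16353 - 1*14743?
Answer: -39186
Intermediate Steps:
h(Q) = -Q²/2
g = 1610 (g = 16353 - 14743 = 1610)
(g - 27996) + h(160) = (1610 - 27996) - ½*160² = -26386 - ½*25600 = -26386 - 12800 = -39186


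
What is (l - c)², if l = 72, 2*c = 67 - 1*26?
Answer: 10609/4 ≈ 2652.3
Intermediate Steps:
c = 41/2 (c = (67 - 1*26)/2 = (67 - 26)/2 = (½)*41 = 41/2 ≈ 20.500)
(l - c)² = (72 - 1*41/2)² = (72 - 41/2)² = (103/2)² = 10609/4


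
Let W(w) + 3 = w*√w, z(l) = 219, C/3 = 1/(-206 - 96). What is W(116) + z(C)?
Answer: 216 + 232*√29 ≈ 1465.4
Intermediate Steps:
C = -3/302 (C = 3/(-206 - 96) = 3/(-302) = 3*(-1/302) = -3/302 ≈ -0.0099338)
W(w) = -3 + w^(3/2) (W(w) = -3 + w*√w = -3 + w^(3/2))
W(116) + z(C) = (-3 + 116^(3/2)) + 219 = (-3 + 232*√29) + 219 = 216 + 232*√29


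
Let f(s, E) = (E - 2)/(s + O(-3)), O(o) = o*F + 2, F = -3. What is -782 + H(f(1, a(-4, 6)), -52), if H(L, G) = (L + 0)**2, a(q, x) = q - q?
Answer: -28151/36 ≈ -781.97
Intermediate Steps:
O(o) = 2 - 3*o (O(o) = o*(-3) + 2 = -3*o + 2 = 2 - 3*o)
a(q, x) = 0
f(s, E) = (-2 + E)/(11 + s) (f(s, E) = (E - 2)/(s + (2 - 3*(-3))) = (-2 + E)/(s + (2 + 9)) = (-2 + E)/(s + 11) = (-2 + E)/(11 + s))
H(L, G) = L**2
-782 + H(f(1, a(-4, 6)), -52) = -782 + ((-2 + 0)/(11 + 1))**2 = -782 + (-2/12)**2 = -782 + ((1/12)*(-2))**2 = -782 + (-1/6)**2 = -782 + 1/36 = -28151/36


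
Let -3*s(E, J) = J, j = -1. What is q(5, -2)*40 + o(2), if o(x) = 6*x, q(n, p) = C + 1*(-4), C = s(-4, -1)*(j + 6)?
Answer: -244/3 ≈ -81.333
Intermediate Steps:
s(E, J) = -J/3
C = 5/3 (C = (-⅓*(-1))*(-1 + 6) = (⅓)*5 = 5/3 ≈ 1.6667)
q(n, p) = -7/3 (q(n, p) = 5/3 + 1*(-4) = 5/3 - 4 = -7/3)
q(5, -2)*40 + o(2) = -7/3*40 + 6*2 = -280/3 + 12 = -244/3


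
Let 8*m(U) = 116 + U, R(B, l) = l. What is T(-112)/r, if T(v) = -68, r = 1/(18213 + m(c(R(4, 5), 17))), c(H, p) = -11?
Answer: -2478753/2 ≈ -1.2394e+6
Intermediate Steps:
m(U) = 29/2 + U/8 (m(U) = (116 + U)/8 = 29/2 + U/8)
r = 8/145809 (r = 1/(18213 + (29/2 + (⅛)*(-11))) = 1/(18213 + (29/2 - 11/8)) = 1/(18213 + 105/8) = 1/(145809/8) = 8/145809 ≈ 5.4866e-5)
T(-112)/r = -68/8/145809 = -68*145809/8 = -2478753/2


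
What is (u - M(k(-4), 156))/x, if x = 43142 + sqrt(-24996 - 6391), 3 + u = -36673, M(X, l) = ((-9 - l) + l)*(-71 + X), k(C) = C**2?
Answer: -1603631282/1861263551 + 37171*I*sqrt(31387)/1861263551 ≈ -0.86158 + 0.0035381*I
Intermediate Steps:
M(X, l) = 639 - 9*X (M(X, l) = -9*(-71 + X) = 639 - 9*X)
u = -36676 (u = -3 - 36673 = -36676)
x = 43142 + I*sqrt(31387) (x = 43142 + sqrt(-31387) = 43142 + I*sqrt(31387) ≈ 43142.0 + 177.16*I)
(u - M(k(-4), 156))/x = (-36676 - (639 - 9*(-4)**2))/(43142 + I*sqrt(31387)) = (-36676 - (639 - 9*16))/(43142 + I*sqrt(31387)) = (-36676 - (639 - 144))/(43142 + I*sqrt(31387)) = (-36676 - 1*495)/(43142 + I*sqrt(31387)) = (-36676 - 495)/(43142 + I*sqrt(31387)) = -37171/(43142 + I*sqrt(31387))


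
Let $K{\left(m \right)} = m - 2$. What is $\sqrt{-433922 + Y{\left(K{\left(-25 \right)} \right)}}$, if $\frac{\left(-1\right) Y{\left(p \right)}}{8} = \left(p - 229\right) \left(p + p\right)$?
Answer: $i \sqrt{544514} \approx 737.91 i$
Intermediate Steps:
$K{\left(m \right)} = -2 + m$
$Y{\left(p \right)} = - 16 p \left(-229 + p\right)$ ($Y{\left(p \right)} = - 8 \left(p - 229\right) \left(p + p\right) = - 8 \left(-229 + p\right) 2 p = - 8 \cdot 2 p \left(-229 + p\right) = - 16 p \left(-229 + p\right)$)
$\sqrt{-433922 + Y{\left(K{\left(-25 \right)} \right)}} = \sqrt{-433922 + 16 \left(-2 - 25\right) \left(229 - \left(-2 - 25\right)\right)} = \sqrt{-433922 + 16 \left(-27\right) \left(229 - -27\right)} = \sqrt{-433922 + 16 \left(-27\right) \left(229 + 27\right)} = \sqrt{-433922 + 16 \left(-27\right) 256} = \sqrt{-433922 - 110592} = \sqrt{-544514} = i \sqrt{544514}$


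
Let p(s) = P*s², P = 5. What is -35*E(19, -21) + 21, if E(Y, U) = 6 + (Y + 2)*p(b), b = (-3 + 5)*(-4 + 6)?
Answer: -58989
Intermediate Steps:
b = 4 (b = 2*2 = 4)
p(s) = 5*s²
E(Y, U) = 166 + 80*Y (E(Y, U) = 6 + (Y + 2)*(5*4²) = 6 + (2 + Y)*(5*16) = 6 + (2 + Y)*80 = 6 + (160 + 80*Y) = 166 + 80*Y)
-35*E(19, -21) + 21 = -35*(166 + 80*19) + 21 = -35*(166 + 1520) + 21 = -35*1686 + 21 = -59010 + 21 = -58989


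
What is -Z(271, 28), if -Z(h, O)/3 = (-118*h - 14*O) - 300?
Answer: -98010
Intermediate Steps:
Z(h, O) = 900 + 42*O + 354*h (Z(h, O) = -3*((-118*h - 14*O) - 300) = -3*(-300 - 118*h - 14*O) = 900 + 42*O + 354*h)
-Z(271, 28) = -(900 + 42*28 + 354*271) = -(900 + 1176 + 95934) = -1*98010 = -98010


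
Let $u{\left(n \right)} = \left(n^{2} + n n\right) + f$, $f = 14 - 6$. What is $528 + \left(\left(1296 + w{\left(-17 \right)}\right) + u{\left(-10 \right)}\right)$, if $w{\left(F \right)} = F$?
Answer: $2015$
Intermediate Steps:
$f = 8$ ($f = 14 - 6 = 8$)
$u{\left(n \right)} = 8 + 2 n^{2}$ ($u{\left(n \right)} = \left(n^{2} + n n\right) + 8 = \left(n^{2} + n^{2}\right) + 8 = 2 n^{2} + 8 = 8 + 2 n^{2}$)
$528 + \left(\left(1296 + w{\left(-17 \right)}\right) + u{\left(-10 \right)}\right) = 528 + \left(\left(1296 - 17\right) + \left(8 + 2 \left(-10\right)^{2}\right)\right) = 528 + \left(1279 + \left(8 + 2 \cdot 100\right)\right) = 528 + \left(1279 + \left(8 + 200\right)\right) = 528 + \left(1279 + 208\right) = 528 + 1487 = 2015$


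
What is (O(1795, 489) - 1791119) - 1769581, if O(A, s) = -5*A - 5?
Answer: -3569680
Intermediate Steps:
O(A, s) = -5 - 5*A
(O(1795, 489) - 1791119) - 1769581 = ((-5 - 5*1795) - 1791119) - 1769581 = ((-5 - 8975) - 1791119) - 1769581 = (-8980 - 1791119) - 1769581 = -1800099 - 1769581 = -3569680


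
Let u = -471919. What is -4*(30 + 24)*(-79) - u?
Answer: 488983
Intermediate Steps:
-4*(30 + 24)*(-79) - u = -4*(30 + 24)*(-79) - 1*(-471919) = -4*54*(-79) + 471919 = -216*(-79) + 471919 = 17064 + 471919 = 488983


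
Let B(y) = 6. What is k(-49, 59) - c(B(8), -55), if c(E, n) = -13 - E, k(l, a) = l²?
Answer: 2420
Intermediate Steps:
k(-49, 59) - c(B(8), -55) = (-49)² - (-13 - 1*6) = 2401 - (-13 - 6) = 2401 - 1*(-19) = 2401 + 19 = 2420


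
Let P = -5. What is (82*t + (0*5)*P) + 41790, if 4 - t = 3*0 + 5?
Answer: 41708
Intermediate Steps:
t = -1 (t = 4 - (3*0 + 5) = 4 - (0 + 5) = 4 - 1*5 = 4 - 5 = -1)
(82*t + (0*5)*P) + 41790 = (82*(-1) + (0*5)*(-5)) + 41790 = (-82 + 0*(-5)) + 41790 = (-82 + 0) + 41790 = -82 + 41790 = 41708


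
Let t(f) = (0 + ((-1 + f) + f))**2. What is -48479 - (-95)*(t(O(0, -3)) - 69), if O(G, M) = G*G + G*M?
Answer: -54939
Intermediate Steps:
O(G, M) = G**2 + G*M
t(f) = (-1 + 2*f)**2 (t(f) = (0 + (-1 + 2*f))**2 = (-1 + 2*f)**2)
-48479 - (-95)*(t(O(0, -3)) - 69) = -48479 - (-95)*((-1 + 2*(0*(0 - 3)))**2 - 69) = -48479 - (-95)*((-1 + 2*(0*(-3)))**2 - 69) = -48479 - (-95)*((-1 + 2*0)**2 - 69) = -48479 - (-95)*((-1 + 0)**2 - 69) = -48479 - (-95)*((-1)**2 - 69) = -48479 - (-95)*(1 - 69) = -48479 - (-95)*(-68) = -48479 - 1*6460 = -48479 - 6460 = -54939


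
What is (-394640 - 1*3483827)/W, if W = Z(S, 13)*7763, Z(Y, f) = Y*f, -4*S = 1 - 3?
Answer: -7756934/100919 ≈ -76.863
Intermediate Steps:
S = ½ (S = -(1 - 3)/4 = -¼*(-2) = ½ ≈ 0.50000)
W = 100919/2 (W = ((½)*13)*7763 = (13/2)*7763 = 100919/2 ≈ 50460.)
(-394640 - 1*3483827)/W = (-394640 - 1*3483827)/(100919/2) = (-394640 - 3483827)*(2/100919) = -3878467*2/100919 = -7756934/100919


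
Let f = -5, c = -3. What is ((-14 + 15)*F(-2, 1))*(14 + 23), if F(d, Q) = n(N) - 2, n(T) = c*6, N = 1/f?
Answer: -740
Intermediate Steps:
N = -⅕ (N = 1/(-5) = -⅕ ≈ -0.20000)
n(T) = -18 (n(T) = -3*6 = -18)
F(d, Q) = -20 (F(d, Q) = -18 - 2 = -20)
((-14 + 15)*F(-2, 1))*(14 + 23) = ((-14 + 15)*(-20))*(14 + 23) = (1*(-20))*37 = -20*37 = -740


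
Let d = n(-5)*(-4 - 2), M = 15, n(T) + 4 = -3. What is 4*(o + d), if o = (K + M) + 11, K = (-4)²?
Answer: 336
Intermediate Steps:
n(T) = -7 (n(T) = -4 - 3 = -7)
K = 16
d = 42 (d = -7*(-4 - 2) = -7*(-6) = 42)
o = 42 (o = (16 + 15) + 11 = 31 + 11 = 42)
4*(o + d) = 4*(42 + 42) = 4*84 = 336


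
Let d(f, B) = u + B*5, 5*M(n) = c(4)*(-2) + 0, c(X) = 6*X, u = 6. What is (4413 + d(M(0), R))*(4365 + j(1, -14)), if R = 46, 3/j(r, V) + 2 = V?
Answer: 324672213/16 ≈ 2.0292e+7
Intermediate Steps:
j(r, V) = 3/(-2 + V)
M(n) = -48/5 (M(n) = ((6*4)*(-2) + 0)/5 = (24*(-2) + 0)/5 = (-48 + 0)/5 = (⅕)*(-48) = -48/5)
d(f, B) = 6 + 5*B (d(f, B) = 6 + B*5 = 6 + 5*B)
(4413 + d(M(0), R))*(4365 + j(1, -14)) = (4413 + (6 + 5*46))*(4365 + 3/(-2 - 14)) = (4413 + (6 + 230))*(4365 + 3/(-16)) = (4413 + 236)*(4365 + 3*(-1/16)) = 4649*(4365 - 3/16) = 4649*(69837/16) = 324672213/16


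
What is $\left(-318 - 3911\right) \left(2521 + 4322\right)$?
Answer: $-28939047$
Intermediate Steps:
$\left(-318 - 3911\right) \left(2521 + 4322\right) = \left(-4229\right) 6843 = -28939047$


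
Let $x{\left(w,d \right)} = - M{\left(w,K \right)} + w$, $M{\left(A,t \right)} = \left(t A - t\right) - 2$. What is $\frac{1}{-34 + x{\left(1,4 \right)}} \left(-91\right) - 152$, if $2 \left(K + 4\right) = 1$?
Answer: $- \frac{4621}{31} \approx -149.06$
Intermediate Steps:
$K = - \frac{7}{2}$ ($K = -4 + \frac{1}{2} \cdot 1 = -4 + \frac{1}{2} = - \frac{7}{2} \approx -3.5$)
$M{\left(A,t \right)} = -2 - t + A t$ ($M{\left(A,t \right)} = \left(A t - t\right) - 2 = \left(- t + A t\right) - 2 = -2 - t + A t$)
$x{\left(w,d \right)} = - \frac{3}{2} + \frac{9 w}{2}$ ($x{\left(w,d \right)} = - (-2 - - \frac{7}{2} + w \left(- \frac{7}{2}\right)) + w = - (-2 + \frac{7}{2} - \frac{7 w}{2}) + w = - (\frac{3}{2} - \frac{7 w}{2}) + w = \left(- \frac{3}{2} + \frac{7 w}{2}\right) + w = - \frac{3}{2} + \frac{9 w}{2}$)
$\frac{1}{-34 + x{\left(1,4 \right)}} \left(-91\right) - 152 = \frac{1}{-34 + \left(- \frac{3}{2} + \frac{9}{2} \cdot 1\right)} \left(-91\right) - 152 = \frac{1}{-34 + \left(- \frac{3}{2} + \frac{9}{2}\right)} \left(-91\right) - 152 = \frac{1}{-34 + 3} \left(-91\right) - 152 = \frac{1}{-31} \left(-91\right) - 152 = \left(- \frac{1}{31}\right) \left(-91\right) - 152 = \frac{91}{31} - 152 = - \frac{4621}{31}$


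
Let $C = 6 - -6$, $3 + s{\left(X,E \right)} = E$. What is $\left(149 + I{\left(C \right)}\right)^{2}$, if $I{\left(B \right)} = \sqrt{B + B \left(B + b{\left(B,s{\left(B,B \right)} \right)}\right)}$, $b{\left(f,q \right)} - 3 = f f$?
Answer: $24121 + 2384 \sqrt{30} \approx 37179.0$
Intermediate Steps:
$s{\left(X,E \right)} = -3 + E$
$b{\left(f,q \right)} = 3 + f^{2}$ ($b{\left(f,q \right)} = 3 + f f = 3 + f^{2}$)
$C = 12$ ($C = 6 + 6 = 12$)
$I{\left(B \right)} = \sqrt{B + B \left(3 + B + B^{2}\right)}$ ($I{\left(B \right)} = \sqrt{B + B \left(B + \left(3 + B^{2}\right)\right)} = \sqrt{B + B \left(3 + B + B^{2}\right)}$)
$\left(149 + I{\left(C \right)}\right)^{2} = \left(149 + \sqrt{12 \left(4 + 12 + 12^{2}\right)}\right)^{2} = \left(149 + \sqrt{12 \left(4 + 12 + 144\right)}\right)^{2} = \left(149 + \sqrt{12 \cdot 160}\right)^{2} = \left(149 + \sqrt{1920}\right)^{2} = \left(149 + 8 \sqrt{30}\right)^{2}$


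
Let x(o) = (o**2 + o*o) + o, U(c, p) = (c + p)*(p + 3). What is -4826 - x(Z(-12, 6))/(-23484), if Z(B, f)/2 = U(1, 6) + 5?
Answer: -9441388/1957 ≈ -4824.4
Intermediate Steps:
U(c, p) = (3 + p)*(c + p) (U(c, p) = (c + p)*(3 + p) = (3 + p)*(c + p))
Z(B, f) = 136 (Z(B, f) = 2*((6**2 + 3*1 + 3*6 + 1*6) + 5) = 2*((36 + 3 + 18 + 6) + 5) = 2*(63 + 5) = 2*68 = 136)
x(o) = o + 2*o**2 (x(o) = (o**2 + o**2) + o = 2*o**2 + o = o + 2*o**2)
-4826 - x(Z(-12, 6))/(-23484) = -4826 - 136*(1 + 2*136)/(-23484) = -4826 - 136*(1 + 272)*(-1)/23484 = -4826 - 136*273*(-1)/23484 = -4826 - 37128*(-1)/23484 = -4826 - 1*(-3094/1957) = -4826 + 3094/1957 = -9441388/1957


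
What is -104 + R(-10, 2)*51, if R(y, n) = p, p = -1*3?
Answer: -257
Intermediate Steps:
p = -3
R(y, n) = -3
-104 + R(-10, 2)*51 = -104 - 3*51 = -104 - 153 = -257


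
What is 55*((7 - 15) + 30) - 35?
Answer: 1175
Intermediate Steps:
55*((7 - 15) + 30) - 35 = 55*(-8 + 30) - 35 = 55*22 - 35 = 1210 - 35 = 1175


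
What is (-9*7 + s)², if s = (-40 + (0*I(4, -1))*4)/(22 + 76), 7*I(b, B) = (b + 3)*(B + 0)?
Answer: 9653449/2401 ≈ 4020.6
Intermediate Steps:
I(b, B) = B*(3 + b)/7 (I(b, B) = ((b + 3)*(B + 0))/7 = ((3 + b)*B)/7 = (B*(3 + b))/7 = B*(3 + b)/7)
s = -20/49 (s = (-40 + (0*((⅐)*(-1)*(3 + 4)))*4)/(22 + 76) = (-40 + (0*((⅐)*(-1)*7))*4)/98 = (-40 + (0*(-1))*4)*(1/98) = (-40 + 0*4)*(1/98) = (-40 + 0)*(1/98) = -40*1/98 = -20/49 ≈ -0.40816)
(-9*7 + s)² = (-9*7 - 20/49)² = (-63 - 20/49)² = (-3107/49)² = 9653449/2401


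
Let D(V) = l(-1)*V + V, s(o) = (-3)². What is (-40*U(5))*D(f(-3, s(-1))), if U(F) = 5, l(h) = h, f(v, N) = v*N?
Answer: 0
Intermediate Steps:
s(o) = 9
f(v, N) = N*v
D(V) = 0 (D(V) = -V + V = 0)
(-40*U(5))*D(f(-3, s(-1))) = -40*5*0 = -200*0 = 0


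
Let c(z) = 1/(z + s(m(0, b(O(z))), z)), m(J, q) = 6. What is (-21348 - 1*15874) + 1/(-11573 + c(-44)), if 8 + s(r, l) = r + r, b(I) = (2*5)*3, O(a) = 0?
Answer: -17230845502/462921 ≈ -37222.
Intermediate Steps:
b(I) = 30 (b(I) = 10*3 = 30)
s(r, l) = -8 + 2*r (s(r, l) = -8 + (r + r) = -8 + 2*r)
c(z) = 1/(4 + z) (c(z) = 1/(z + (-8 + 2*6)) = 1/(z + (-8 + 12)) = 1/(z + 4) = 1/(4 + z))
(-21348 - 1*15874) + 1/(-11573 + c(-44)) = (-21348 - 1*15874) + 1/(-11573 + 1/(4 - 44)) = (-21348 - 15874) + 1/(-11573 + 1/(-40)) = -37222 + 1/(-11573 - 1/40) = -37222 + 1/(-462921/40) = -37222 - 40/462921 = -17230845502/462921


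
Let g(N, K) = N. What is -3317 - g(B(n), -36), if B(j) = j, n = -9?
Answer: -3308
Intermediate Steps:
-3317 - g(B(n), -36) = -3317 - 1*(-9) = -3317 + 9 = -3308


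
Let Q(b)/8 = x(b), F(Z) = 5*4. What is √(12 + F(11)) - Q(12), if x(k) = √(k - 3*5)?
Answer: 4*√2 - 8*I*√3 ≈ 5.6569 - 13.856*I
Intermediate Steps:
F(Z) = 20
x(k) = √(-15 + k) (x(k) = √(k - 15) = √(-15 + k))
Q(b) = 8*√(-15 + b)
√(12 + F(11)) - Q(12) = √(12 + 20) - 8*√(-15 + 12) = √32 - 8*√(-3) = 4*√2 - 8*I*√3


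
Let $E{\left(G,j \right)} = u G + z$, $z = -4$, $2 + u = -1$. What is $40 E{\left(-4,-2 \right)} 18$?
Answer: $5760$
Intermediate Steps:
$u = -3$ ($u = -2 - 1 = -3$)
$E{\left(G,j \right)} = -4 - 3 G$ ($E{\left(G,j \right)} = - 3 G - 4 = -4 - 3 G$)
$40 E{\left(-4,-2 \right)} 18 = 40 \left(-4 - -12\right) 18 = 40 \left(-4 + 12\right) 18 = 40 \cdot 8 \cdot 18 = 320 \cdot 18 = 5760$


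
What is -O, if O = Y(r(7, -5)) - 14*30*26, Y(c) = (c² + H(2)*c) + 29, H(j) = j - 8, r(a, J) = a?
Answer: 10884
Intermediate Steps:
H(j) = -8 + j
Y(c) = 29 + c² - 6*c (Y(c) = (c² + (-8 + 2)*c) + 29 = (c² - 6*c) + 29 = 29 + c² - 6*c)
O = -10884 (O = (29 + 7² - 6*7) - 14*30*26 = (29 + 49 - 42) - 420*26 = 36 - 10920 = -10884)
-O = -1*(-10884) = 10884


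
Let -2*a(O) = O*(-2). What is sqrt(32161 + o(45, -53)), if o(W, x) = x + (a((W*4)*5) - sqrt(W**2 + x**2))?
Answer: sqrt(33008 - sqrt(4834)) ≈ 181.49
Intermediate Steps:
a(O) = O (a(O) = -O*(-2)/2 = -(-1)*O = O)
o(W, x) = x - sqrt(W**2 + x**2) + 20*W (o(W, x) = x + ((W*4)*5 - sqrt(W**2 + x**2)) = x + ((4*W)*5 - sqrt(W**2 + x**2)) = x + (20*W - sqrt(W**2 + x**2)) = x + (-sqrt(W**2 + x**2) + 20*W) = x - sqrt(W**2 + x**2) + 20*W)
sqrt(32161 + o(45, -53)) = sqrt(32161 + (-53 - sqrt(45**2 + (-53)**2) + 20*45)) = sqrt(32161 + (-53 - sqrt(2025 + 2809) + 900)) = sqrt(32161 + (-53 - sqrt(4834) + 900)) = sqrt(32161 + (847 - sqrt(4834))) = sqrt(33008 - sqrt(4834))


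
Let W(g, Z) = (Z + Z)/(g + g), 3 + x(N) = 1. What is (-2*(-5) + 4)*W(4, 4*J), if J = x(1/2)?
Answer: -28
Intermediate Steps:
x(N) = -2 (x(N) = -3 + 1 = -2)
J = -2
W(g, Z) = Z/g (W(g, Z) = (2*Z)/((2*g)) = (2*Z)*(1/(2*g)) = Z/g)
(-2*(-5) + 4)*W(4, 4*J) = (-2*(-5) + 4)*((4*(-2))/4) = (10 + 4)*(-8*1/4) = 14*(-2) = -28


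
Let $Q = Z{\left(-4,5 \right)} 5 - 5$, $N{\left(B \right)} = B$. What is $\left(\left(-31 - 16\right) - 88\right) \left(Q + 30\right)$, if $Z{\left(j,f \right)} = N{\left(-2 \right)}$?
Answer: $-2025$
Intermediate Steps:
$Z{\left(j,f \right)} = -2$
$Q = -15$ ($Q = \left(-2\right) 5 - 5 = -10 - 5 = -15$)
$\left(\left(-31 - 16\right) - 88\right) \left(Q + 30\right) = \left(\left(-31 - 16\right) - 88\right) \left(-15 + 30\right) = \left(\left(-31 - 16\right) - 88\right) 15 = \left(-47 - 88\right) 15 = \left(-135\right) 15 = -2025$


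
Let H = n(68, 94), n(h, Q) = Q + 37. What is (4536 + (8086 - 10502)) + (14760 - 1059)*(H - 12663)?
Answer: -171698812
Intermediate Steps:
n(h, Q) = 37 + Q
H = 131 (H = 37 + 94 = 131)
(4536 + (8086 - 10502)) + (14760 - 1059)*(H - 12663) = (4536 + (8086 - 10502)) + (14760 - 1059)*(131 - 12663) = (4536 - 2416) + 13701*(-12532) = 2120 - 171700932 = -171698812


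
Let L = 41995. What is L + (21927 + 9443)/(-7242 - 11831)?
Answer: 800939265/19073 ≈ 41993.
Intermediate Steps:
L + (21927 + 9443)/(-7242 - 11831) = 41995 + (21927 + 9443)/(-7242 - 11831) = 41995 + 31370/(-19073) = 41995 + 31370*(-1/19073) = 41995 - 31370/19073 = 800939265/19073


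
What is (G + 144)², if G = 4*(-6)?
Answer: 14400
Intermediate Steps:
G = -24
(G + 144)² = (-24 + 144)² = 120² = 14400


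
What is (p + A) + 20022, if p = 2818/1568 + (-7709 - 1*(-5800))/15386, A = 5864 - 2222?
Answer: 2912960373/123088 ≈ 23666.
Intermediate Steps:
A = 3642
p = 205941/123088 (p = 2818*(1/1568) + (-7709 + 5800)*(1/15386) = 1409/784 - 1909*1/15386 = 1409/784 - 1909/15386 = 205941/123088 ≈ 1.6731)
(p + A) + 20022 = (205941/123088 + 3642) + 20022 = 448492437/123088 + 20022 = 2912960373/123088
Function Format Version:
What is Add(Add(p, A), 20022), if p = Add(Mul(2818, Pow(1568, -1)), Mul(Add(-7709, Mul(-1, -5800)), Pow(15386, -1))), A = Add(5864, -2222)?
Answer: Rational(2912960373, 123088) ≈ 23666.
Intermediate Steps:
A = 3642
p = Rational(205941, 123088) (p = Add(Mul(2818, Rational(1, 1568)), Mul(Add(-7709, 5800), Rational(1, 15386))) = Add(Rational(1409, 784), Mul(-1909, Rational(1, 15386))) = Add(Rational(1409, 784), Rational(-1909, 15386)) = Rational(205941, 123088) ≈ 1.6731)
Add(Add(p, A), 20022) = Add(Add(Rational(205941, 123088), 3642), 20022) = Add(Rational(448492437, 123088), 20022) = Rational(2912960373, 123088)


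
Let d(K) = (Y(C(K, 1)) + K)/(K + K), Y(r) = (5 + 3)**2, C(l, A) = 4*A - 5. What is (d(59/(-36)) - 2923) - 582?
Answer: -415835/118 ≈ -3524.0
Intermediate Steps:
C(l, A) = -5 + 4*A
Y(r) = 64 (Y(r) = 8**2 = 64)
d(K) = (64 + K)/(2*K) (d(K) = (64 + K)/(K + K) = (64 + K)/((2*K)) = (64 + K)*(1/(2*K)) = (64 + K)/(2*K))
(d(59/(-36)) - 2923) - 582 = ((64 + 59/(-36))/(2*((59/(-36)))) - 2923) - 582 = ((64 + 59*(-1/36))/(2*((59*(-1/36)))) - 2923) - 582 = ((64 - 59/36)/(2*(-59/36)) - 2923) - 582 = ((1/2)*(-36/59)*(2245/36) - 2923) - 582 = (-2245/118 - 2923) - 582 = -347159/118 - 582 = -415835/118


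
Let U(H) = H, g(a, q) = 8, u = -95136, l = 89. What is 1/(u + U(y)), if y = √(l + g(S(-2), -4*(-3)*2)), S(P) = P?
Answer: -95136/9050858399 - √97/9050858399 ≈ -1.0512e-5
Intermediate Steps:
y = √97 (y = √(89 + 8) = √97 ≈ 9.8489)
1/(u + U(y)) = 1/(-95136 + √97)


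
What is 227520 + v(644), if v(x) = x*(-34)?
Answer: 205624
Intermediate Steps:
v(x) = -34*x
227520 + v(644) = 227520 - 34*644 = 227520 - 21896 = 205624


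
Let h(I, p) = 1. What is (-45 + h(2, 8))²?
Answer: 1936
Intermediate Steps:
(-45 + h(2, 8))² = (-45 + 1)² = (-44)² = 1936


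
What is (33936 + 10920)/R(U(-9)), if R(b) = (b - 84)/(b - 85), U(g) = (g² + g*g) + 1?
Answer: 3498768/79 ≈ 44288.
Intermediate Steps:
U(g) = 1 + 2*g² (U(g) = (g² + g²) + 1 = 2*g² + 1 = 1 + 2*g²)
R(b) = (-84 + b)/(-85 + b)
(33936 + 10920)/R(U(-9)) = (33936 + 10920)/(((-84 + (1 + 2*(-9)²))/(-85 + (1 + 2*(-9)²)))) = 44856/(((-84 + (1 + 2*81))/(-85 + (1 + 2*81)))) = 44856/(((-84 + (1 + 162))/(-85 + (1 + 162)))) = 44856/(((-84 + 163)/(-85 + 163))) = 44856/((79/78)) = 44856/(((1/78)*79)) = 44856/(79/78) = 44856*(78/79) = 3498768/79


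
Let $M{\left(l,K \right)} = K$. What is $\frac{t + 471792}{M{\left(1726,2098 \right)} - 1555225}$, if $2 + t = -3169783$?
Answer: $\frac{899331}{517709} \approx 1.7371$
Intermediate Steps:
$t = -3169785$ ($t = -2 - 3169783 = -3169785$)
$\frac{t + 471792}{M{\left(1726,2098 \right)} - 1555225} = \frac{-3169785 + 471792}{2098 - 1555225} = - \frac{2697993}{-1553127} = \left(-2697993\right) \left(- \frac{1}{1553127}\right) = \frac{899331}{517709}$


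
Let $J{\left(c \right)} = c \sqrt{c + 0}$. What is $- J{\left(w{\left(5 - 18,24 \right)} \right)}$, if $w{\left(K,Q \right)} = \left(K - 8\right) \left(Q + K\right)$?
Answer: $231 i \sqrt{231} \approx 3510.9 i$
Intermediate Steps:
$w{\left(K,Q \right)} = \left(-8 + K\right) \left(K + Q\right)$
$J{\left(c \right)} = c^{\frac{3}{2}}$ ($J{\left(c \right)} = c \sqrt{c} = c^{\frac{3}{2}}$)
$- J{\left(w{\left(5 - 18,24 \right)} \right)} = - \left(\left(5 - 18\right)^{2} - 8 \left(5 - 18\right) - 192 + \left(5 - 18\right) 24\right)^{\frac{3}{2}} = - \left(\left(-13\right)^{2} - -104 - 192 - 312\right)^{\frac{3}{2}} = - \left(169 + 104 - 192 - 312\right)^{\frac{3}{2}} = - \left(-231\right)^{\frac{3}{2}} = - \left(-231\right) i \sqrt{231} = 231 i \sqrt{231}$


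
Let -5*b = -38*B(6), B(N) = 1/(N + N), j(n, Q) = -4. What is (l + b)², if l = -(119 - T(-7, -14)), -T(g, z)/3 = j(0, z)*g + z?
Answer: 23145721/900 ≈ 25717.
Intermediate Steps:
B(N) = 1/(2*N)
T(g, z) = -3*z + 12*g (T(g, z) = -3*(-4*g + z) = -3*(z - 4*g) = -3*z + 12*g)
b = 19/30 (b = -(-38)*(½)/6/5 = -(-38)*(½)*(⅙)/5 = -(-38)/(5*12) = -⅕*(-19/6) = 19/30 ≈ 0.63333)
l = -161 (l = -(119 - (-3*(-14) + 12*(-7))) = -(119 - (42 - 84)) = -(119 - 1*(-42)) = -(119 + 42) = -1*161 = -161)
(l + b)² = (-161 + 19/30)² = (-4811/30)² = 23145721/900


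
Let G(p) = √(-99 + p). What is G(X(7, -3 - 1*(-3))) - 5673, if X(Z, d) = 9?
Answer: -5673 + 3*I*√10 ≈ -5673.0 + 9.4868*I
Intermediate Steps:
G(X(7, -3 - 1*(-3))) - 5673 = √(-99 + 9) - 5673 = √(-90) - 5673 = 3*I*√10 - 5673 = -5673 + 3*I*√10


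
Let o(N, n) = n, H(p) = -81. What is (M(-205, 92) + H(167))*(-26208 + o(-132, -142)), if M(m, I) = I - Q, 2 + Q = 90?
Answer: 2028950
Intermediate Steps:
Q = 88 (Q = -2 + 90 = 88)
M(m, I) = -88 + I (M(m, I) = I - 1*88 = I - 88 = -88 + I)
(M(-205, 92) + H(167))*(-26208 + o(-132, -142)) = ((-88 + 92) - 81)*(-26208 - 142) = (4 - 81)*(-26350) = -77*(-26350) = 2028950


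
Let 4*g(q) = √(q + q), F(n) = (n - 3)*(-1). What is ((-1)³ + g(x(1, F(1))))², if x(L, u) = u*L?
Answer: ¼ ≈ 0.25000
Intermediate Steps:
F(n) = 3 - n (F(n) = (-3 + n)*(-1) = 3 - n)
x(L, u) = L*u
g(q) = √2*√q/4 (g(q) = √(q + q)/4 = √(2*q)/4 = (√2*√q)/4 = √2*√q/4)
((-1)³ + g(x(1, F(1))))² = ((-1)³ + √2*√(1*(3 - 1*1))/4)² = (-1 + √2*√(1*(3 - 1))/4)² = (-1 + √2*√(1*2)/4)² = (-1 + √2*√2/4)² = (-1 + ½)² = (-½)² = ¼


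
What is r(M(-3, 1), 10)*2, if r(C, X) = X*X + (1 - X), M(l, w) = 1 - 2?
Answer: 182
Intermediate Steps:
M(l, w) = -1
r(C, X) = 1 + X**2 - X (r(C, X) = X**2 + (1 - X) = 1 + X**2 - X)
r(M(-3, 1), 10)*2 = (1 + 10**2 - 1*10)*2 = (1 + 100 - 10)*2 = 91*2 = 182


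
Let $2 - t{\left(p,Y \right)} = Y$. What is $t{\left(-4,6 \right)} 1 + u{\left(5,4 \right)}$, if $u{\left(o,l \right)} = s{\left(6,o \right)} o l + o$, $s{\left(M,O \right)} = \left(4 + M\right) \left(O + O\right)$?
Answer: $2001$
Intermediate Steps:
$t{\left(p,Y \right)} = 2 - Y$
$s{\left(M,O \right)} = 2 O \left(4 + M\right)$ ($s{\left(M,O \right)} = \left(4 + M\right) 2 O = 2 O \left(4 + M\right)$)
$u{\left(o,l \right)} = o + 20 l o^{2}$ ($u{\left(o,l \right)} = 2 o \left(4 + 6\right) o l + o = 2 o 10 o l + o = 20 o o l + o = 20 o^{2} l + o = 20 l o^{2} + o = o + 20 l o^{2}$)
$t{\left(-4,6 \right)} 1 + u{\left(5,4 \right)} = \left(2 - 6\right) 1 + 5 \left(1 + 20 \cdot 4 \cdot 5\right) = \left(2 - 6\right) 1 + 5 \left(1 + 400\right) = \left(-4\right) 1 + 5 \cdot 401 = -4 + 2005 = 2001$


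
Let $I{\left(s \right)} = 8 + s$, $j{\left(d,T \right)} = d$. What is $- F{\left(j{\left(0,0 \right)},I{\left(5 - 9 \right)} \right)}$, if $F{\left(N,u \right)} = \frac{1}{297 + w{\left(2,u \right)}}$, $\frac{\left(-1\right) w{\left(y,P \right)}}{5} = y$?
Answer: $- \frac{1}{287} \approx -0.0034843$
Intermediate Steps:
$w{\left(y,P \right)} = - 5 y$
$F{\left(N,u \right)} = \frac{1}{287}$ ($F{\left(N,u \right)} = \frac{1}{297 - 10} = \frac{1}{287}$)
$- F{\left(j{\left(0,0 \right)},I{\left(5 - 9 \right)} \right)} = \left(-1\right) \frac{1}{287} = - \frac{1}{287}$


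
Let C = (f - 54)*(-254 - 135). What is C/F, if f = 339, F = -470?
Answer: 22173/94 ≈ 235.88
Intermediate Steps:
C = -110865 (C = (339 - 54)*(-254 - 135) = 285*(-389) = -110865)
C/F = -110865/(-470) = -110865*(-1/470) = 22173/94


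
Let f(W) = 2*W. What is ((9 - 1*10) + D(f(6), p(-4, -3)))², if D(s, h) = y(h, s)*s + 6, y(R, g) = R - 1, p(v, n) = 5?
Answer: 2809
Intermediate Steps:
y(R, g) = -1 + R
D(s, h) = 6 + s*(-1 + h) (D(s, h) = (-1 + h)*s + 6 = s*(-1 + h) + 6 = 6 + s*(-1 + h))
((9 - 1*10) + D(f(6), p(-4, -3)))² = ((9 - 1*10) + (6 + (2*6)*(-1 + 5)))² = ((9 - 10) + (6 + 12*4))² = (-1 + (6 + 48))² = (-1 + 54)² = 53² = 2809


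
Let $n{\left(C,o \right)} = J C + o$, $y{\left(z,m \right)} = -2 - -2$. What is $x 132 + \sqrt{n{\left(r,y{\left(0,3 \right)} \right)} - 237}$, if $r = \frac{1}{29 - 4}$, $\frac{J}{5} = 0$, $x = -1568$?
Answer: $-206976 + i \sqrt{237} \approx -2.0698 \cdot 10^{5} + 15.395 i$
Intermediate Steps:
$J = 0$ ($J = 5 \cdot 0 = 0$)
$r = \frac{1}{25} \approx 0.04$
$y{\left(z,m \right)} = 0$ ($y{\left(z,m \right)} = -2 + 2 = 0$)
$n{\left(C,o \right)} = o$ ($n{\left(C,o \right)} = 0 C + o = 0 + o = o$)
$x 132 + \sqrt{n{\left(r,y{\left(0,3 \right)} \right)} - 237} = \left(-1568\right) 132 + \sqrt{0 - 237} = -206976 + \sqrt{-237} = -206976 + i \sqrt{237}$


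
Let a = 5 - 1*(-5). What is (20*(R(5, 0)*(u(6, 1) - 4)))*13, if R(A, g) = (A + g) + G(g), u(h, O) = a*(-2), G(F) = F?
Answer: -31200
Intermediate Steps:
a = 10 (a = 5 + 5 = 10)
u(h, O) = -20 (u(h, O) = 10*(-2) = -20)
R(A, g) = A + 2*g (R(A, g) = (A + g) + g = A + 2*g)
(20*(R(5, 0)*(u(6, 1) - 4)))*13 = (20*((5 + 2*0)*(-20 - 4)))*13 = (20*((5 + 0)*(-24)))*13 = (20*(5*(-24)))*13 = (20*(-120))*13 = -2400*13 = -31200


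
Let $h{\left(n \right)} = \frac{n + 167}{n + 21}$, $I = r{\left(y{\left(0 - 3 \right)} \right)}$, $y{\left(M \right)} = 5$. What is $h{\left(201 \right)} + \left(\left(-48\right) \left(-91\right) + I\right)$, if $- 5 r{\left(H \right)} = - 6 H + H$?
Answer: $\frac{485587}{111} \approx 4374.7$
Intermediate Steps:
$r{\left(H \right)} = H$ ($r{\left(H \right)} = - \frac{- 6 H + H}{5} = - \frac{\left(-5\right) H}{5} = H$)
$I = 5$
$h{\left(n \right)} = \frac{167 + n}{21 + n}$
$h{\left(201 \right)} + \left(\left(-48\right) \left(-91\right) + I\right) = \frac{167 + 201}{21 + 201} + \left(\left(-48\right) \left(-91\right) + 5\right) = \frac{1}{222} \cdot 368 + \left(4368 + 5\right) = \frac{1}{222} \cdot 368 + 4373 = \frac{184}{111} + 4373 = \frac{485587}{111}$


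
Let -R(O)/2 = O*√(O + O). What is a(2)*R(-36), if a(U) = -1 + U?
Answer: 432*I*√2 ≈ 610.94*I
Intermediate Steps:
R(O) = -2*√2*O^(3/2) (R(O) = -2*O*√(O + O) = -2*O*√(2*O) = -2*O*√2*√O = -2*√2*O^(3/2))
a(2)*R(-36) = (-1 + 2)*(-2*√2*(-36)^(3/2)) = 1*(-2*√2*(-216*I)) = 1*(432*I*√2) = 432*I*√2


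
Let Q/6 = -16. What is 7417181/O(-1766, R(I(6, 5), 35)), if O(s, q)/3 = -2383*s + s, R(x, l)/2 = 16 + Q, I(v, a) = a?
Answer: 7417181/12619836 ≈ 0.58774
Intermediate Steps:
Q = -96 (Q = 6*(-16) = -96)
R(x, l) = -160 (R(x, l) = 2*(16 - 96) = 2*(-80) = -160)
O(s, q) = -7146*s (O(s, q) = 3*(-2383*s + s) = 3*(-2382*s) = -7146*s)
7417181/O(-1766, R(I(6, 5), 35)) = 7417181/((-7146*(-1766))) = 7417181/12619836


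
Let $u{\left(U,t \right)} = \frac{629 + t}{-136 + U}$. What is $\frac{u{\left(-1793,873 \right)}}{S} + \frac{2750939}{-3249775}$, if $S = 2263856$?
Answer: $- \frac{6006647794857193}{7095848328949800} \approx -0.8465$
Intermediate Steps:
$u{\left(U,t \right)} = \frac{629 + t}{-136 + U}$
$\frac{u{\left(-1793,873 \right)}}{S} + \frac{2750939}{-3249775} = \frac{\frac{1}{-136 - 1793} \left(629 + 873\right)}{2263856} + \frac{2750939}{-3249775} = \frac{1}{-1929} \cdot 1502 \cdot \frac{1}{2263856} + 2750939 \left(- \frac{1}{3249775}\right) = \left(- \frac{1}{1929}\right) 1502 \cdot \frac{1}{2263856} - \frac{2750939}{3249775} = \left(- \frac{1502}{1929}\right) \frac{1}{2263856} - \frac{2750939}{3249775} = - \frac{751}{2183489112} - \frac{2750939}{3249775} = - \frac{6006647794857193}{7095848328949800}$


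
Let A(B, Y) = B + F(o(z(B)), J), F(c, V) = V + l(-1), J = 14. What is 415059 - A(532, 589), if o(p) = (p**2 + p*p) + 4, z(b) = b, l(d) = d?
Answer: 414514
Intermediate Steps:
o(p) = 4 + 2*p**2 (o(p) = (p**2 + p**2) + 4 = 2*p**2 + 4 = 4 + 2*p**2)
F(c, V) = -1 + V (F(c, V) = V - 1 = -1 + V)
A(B, Y) = 13 + B (A(B, Y) = B + (-1 + 14) = B + 13 = 13 + B)
415059 - A(532, 589) = 415059 - (13 + 532) = 415059 - 1*545 = 415059 - 545 = 414514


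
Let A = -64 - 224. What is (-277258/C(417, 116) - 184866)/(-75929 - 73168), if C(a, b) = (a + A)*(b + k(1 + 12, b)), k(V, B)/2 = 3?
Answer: 1454849183/1173244293 ≈ 1.2400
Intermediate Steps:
k(V, B) = 6 (k(V, B) = 2*3 = 6)
A = -288
C(a, b) = (-288 + a)*(6 + b) (C(a, b) = (a - 288)*(b + 6) = (-288 + a)*(6 + b))
(-277258/C(417, 116) - 184866)/(-75929 - 73168) = (-277258/(-1728 - 288*116 + 6*417 + 417*116) - 184866)/(-75929 - 73168) = (-277258/(-1728 - 33408 + 2502 + 48372) - 184866)/(-149097) = (-277258/15738 - 184866)*(-1/149097) = (-277258*1/15738 - 184866)*(-1/149097) = (-138629/7869 - 184866)*(-1/149097) = -1454849183/7869*(-1/149097) = 1454849183/1173244293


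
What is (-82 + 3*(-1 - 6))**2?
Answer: 10609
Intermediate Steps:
(-82 + 3*(-1 - 6))**2 = (-82 + 3*(-7))**2 = (-82 - 21)**2 = (-103)**2 = 10609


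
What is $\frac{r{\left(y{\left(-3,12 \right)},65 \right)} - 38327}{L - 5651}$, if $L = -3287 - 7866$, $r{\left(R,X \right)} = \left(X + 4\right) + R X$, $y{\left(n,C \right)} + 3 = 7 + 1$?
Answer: $\frac{37933}{16804} \approx 2.2574$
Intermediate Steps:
$y{\left(n,C \right)} = 5$ ($y{\left(n,C \right)} = -3 + \left(7 + 1\right) = -3 + 8 = 5$)
$r{\left(R,X \right)} = 4 + X + R X$ ($r{\left(R,X \right)} = \left(4 + X\right) + R X = 4 + X + R X$)
$L = -11153$
$\frac{r{\left(y{\left(-3,12 \right)},65 \right)} - 38327}{L - 5651} = \frac{\left(4 + 65 + 5 \cdot 65\right) - 38327}{-11153 - 5651} = \frac{\left(4 + 65 + 325\right) - 38327}{-16804} = \left(394 - 38327\right) \left(- \frac{1}{16804}\right) = \left(-37933\right) \left(- \frac{1}{16804}\right) = \frac{37933}{16804}$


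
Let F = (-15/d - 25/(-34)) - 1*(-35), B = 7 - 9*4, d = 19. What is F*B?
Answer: -654675/646 ≈ -1013.4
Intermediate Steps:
B = -29 (B = 7 - 36 = -29)
F = 22575/646 (F = (-15/19 - 25/(-34)) - 1*(-35) = (-15*1/19 - 25*(-1/34)) + 35 = (-15/19 + 25/34) + 35 = -35/646 + 35 = 22575/646 ≈ 34.946)
F*B = (22575/646)*(-29) = -654675/646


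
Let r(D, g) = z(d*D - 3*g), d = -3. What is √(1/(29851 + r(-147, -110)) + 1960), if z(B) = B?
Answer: √1837905523262/30622 ≈ 44.272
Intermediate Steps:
r(D, g) = -3*D - 3*g
√(1/(29851 + r(-147, -110)) + 1960) = √(1/(29851 + (-3*(-147) - 3*(-110))) + 1960) = √(1/(29851 + (441 + 330)) + 1960) = √(1/(29851 + 771) + 1960) = √(1/30622 + 1960) = √(60019121/30622) = √1837905523262/30622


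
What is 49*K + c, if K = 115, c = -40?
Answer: 5595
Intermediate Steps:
49*K + c = 49*115 - 40 = 5635 - 40 = 5595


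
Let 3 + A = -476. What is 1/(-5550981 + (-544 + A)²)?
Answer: -1/4504452 ≈ -2.2200e-7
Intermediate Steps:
A = -479 (A = -3 - 476 = -479)
1/(-5550981 + (-544 + A)²) = 1/(-5550981 + (-544 - 479)²) = 1/(-5550981 + (-1023)²) = 1/(-5550981 + 1046529) = 1/(-4504452) = -1/4504452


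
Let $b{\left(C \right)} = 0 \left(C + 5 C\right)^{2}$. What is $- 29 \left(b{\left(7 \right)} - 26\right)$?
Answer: $754$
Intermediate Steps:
$b{\left(C \right)} = 0$ ($b{\left(C \right)} = 0 \left(6 C\right)^{2} = 0 \cdot 36 C^{2} = 0$)
$- 29 \left(b{\left(7 \right)} - 26\right) = - 29 \left(0 - 26\right) = \left(-29\right) \left(-26\right) = 754$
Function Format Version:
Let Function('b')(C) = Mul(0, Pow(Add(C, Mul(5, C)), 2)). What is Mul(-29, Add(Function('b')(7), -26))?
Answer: 754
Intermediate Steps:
Function('b')(C) = 0 (Function('b')(C) = Mul(0, Pow(Mul(6, C), 2)) = Mul(0, Mul(36, Pow(C, 2))) = 0)
Mul(-29, Add(Function('b')(7), -26)) = Mul(-29, Add(0, -26)) = Mul(-29, -26) = 754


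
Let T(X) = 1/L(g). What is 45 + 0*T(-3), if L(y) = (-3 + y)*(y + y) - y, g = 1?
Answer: 45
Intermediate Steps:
L(y) = -y + 2*y*(-3 + y) (L(y) = (-3 + y)*(2*y) - y = 2*y*(-3 + y) - y = -y + 2*y*(-3 + y))
T(X) = -⅕ (T(X) = 1/(1*(-7 + 2*1)) = 1/(1*(-7 + 2)) = 1/(1*(-5)) = 1/(-5) = -⅕)
45 + 0*T(-3) = 45 + 0*(-⅕) = 45 + 0 = 45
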